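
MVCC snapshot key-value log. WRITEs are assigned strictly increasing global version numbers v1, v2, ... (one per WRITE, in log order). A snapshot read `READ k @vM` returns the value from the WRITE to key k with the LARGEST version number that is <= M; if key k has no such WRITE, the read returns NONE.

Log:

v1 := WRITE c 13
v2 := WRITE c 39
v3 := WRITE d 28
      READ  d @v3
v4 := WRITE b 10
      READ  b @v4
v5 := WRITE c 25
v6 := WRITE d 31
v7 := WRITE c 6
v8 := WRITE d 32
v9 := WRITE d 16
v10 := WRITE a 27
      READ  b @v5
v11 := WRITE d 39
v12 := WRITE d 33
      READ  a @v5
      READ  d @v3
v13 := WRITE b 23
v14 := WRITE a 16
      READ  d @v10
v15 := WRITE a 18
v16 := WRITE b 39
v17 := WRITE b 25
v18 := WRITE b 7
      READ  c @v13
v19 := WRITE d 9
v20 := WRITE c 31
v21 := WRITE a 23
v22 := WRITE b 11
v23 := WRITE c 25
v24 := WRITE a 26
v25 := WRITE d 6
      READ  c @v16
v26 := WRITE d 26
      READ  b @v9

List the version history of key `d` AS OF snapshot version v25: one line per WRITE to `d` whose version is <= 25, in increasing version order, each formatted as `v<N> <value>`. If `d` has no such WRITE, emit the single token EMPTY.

Answer: v3 28
v6 31
v8 32
v9 16
v11 39
v12 33
v19 9
v25 6

Derivation:
Scan writes for key=d with version <= 25:
  v1 WRITE c 13 -> skip
  v2 WRITE c 39 -> skip
  v3 WRITE d 28 -> keep
  v4 WRITE b 10 -> skip
  v5 WRITE c 25 -> skip
  v6 WRITE d 31 -> keep
  v7 WRITE c 6 -> skip
  v8 WRITE d 32 -> keep
  v9 WRITE d 16 -> keep
  v10 WRITE a 27 -> skip
  v11 WRITE d 39 -> keep
  v12 WRITE d 33 -> keep
  v13 WRITE b 23 -> skip
  v14 WRITE a 16 -> skip
  v15 WRITE a 18 -> skip
  v16 WRITE b 39 -> skip
  v17 WRITE b 25 -> skip
  v18 WRITE b 7 -> skip
  v19 WRITE d 9 -> keep
  v20 WRITE c 31 -> skip
  v21 WRITE a 23 -> skip
  v22 WRITE b 11 -> skip
  v23 WRITE c 25 -> skip
  v24 WRITE a 26 -> skip
  v25 WRITE d 6 -> keep
  v26 WRITE d 26 -> drop (> snap)
Collected: [(3, 28), (6, 31), (8, 32), (9, 16), (11, 39), (12, 33), (19, 9), (25, 6)]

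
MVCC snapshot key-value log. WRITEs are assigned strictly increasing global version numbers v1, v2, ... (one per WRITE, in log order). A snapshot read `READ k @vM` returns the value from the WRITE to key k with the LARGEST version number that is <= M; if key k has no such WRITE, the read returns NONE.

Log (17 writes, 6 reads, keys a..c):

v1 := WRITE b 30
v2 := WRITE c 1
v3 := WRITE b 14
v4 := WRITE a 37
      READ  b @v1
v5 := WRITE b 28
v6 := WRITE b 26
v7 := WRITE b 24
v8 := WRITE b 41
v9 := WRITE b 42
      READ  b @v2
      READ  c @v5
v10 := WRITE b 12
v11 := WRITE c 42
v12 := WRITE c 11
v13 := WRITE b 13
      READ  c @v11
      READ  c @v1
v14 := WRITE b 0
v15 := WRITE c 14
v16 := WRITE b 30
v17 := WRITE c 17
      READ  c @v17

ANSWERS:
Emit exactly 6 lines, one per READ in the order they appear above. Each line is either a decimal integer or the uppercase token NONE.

Answer: 30
30
1
42
NONE
17

Derivation:
v1: WRITE b=30  (b history now [(1, 30)])
v2: WRITE c=1  (c history now [(2, 1)])
v3: WRITE b=14  (b history now [(1, 30), (3, 14)])
v4: WRITE a=37  (a history now [(4, 37)])
READ b @v1: history=[(1, 30), (3, 14)] -> pick v1 -> 30
v5: WRITE b=28  (b history now [(1, 30), (3, 14), (5, 28)])
v6: WRITE b=26  (b history now [(1, 30), (3, 14), (5, 28), (6, 26)])
v7: WRITE b=24  (b history now [(1, 30), (3, 14), (5, 28), (6, 26), (7, 24)])
v8: WRITE b=41  (b history now [(1, 30), (3, 14), (5, 28), (6, 26), (7, 24), (8, 41)])
v9: WRITE b=42  (b history now [(1, 30), (3, 14), (5, 28), (6, 26), (7, 24), (8, 41), (9, 42)])
READ b @v2: history=[(1, 30), (3, 14), (5, 28), (6, 26), (7, 24), (8, 41), (9, 42)] -> pick v1 -> 30
READ c @v5: history=[(2, 1)] -> pick v2 -> 1
v10: WRITE b=12  (b history now [(1, 30), (3, 14), (5, 28), (6, 26), (7, 24), (8, 41), (9, 42), (10, 12)])
v11: WRITE c=42  (c history now [(2, 1), (11, 42)])
v12: WRITE c=11  (c history now [(2, 1), (11, 42), (12, 11)])
v13: WRITE b=13  (b history now [(1, 30), (3, 14), (5, 28), (6, 26), (7, 24), (8, 41), (9, 42), (10, 12), (13, 13)])
READ c @v11: history=[(2, 1), (11, 42), (12, 11)] -> pick v11 -> 42
READ c @v1: history=[(2, 1), (11, 42), (12, 11)] -> no version <= 1 -> NONE
v14: WRITE b=0  (b history now [(1, 30), (3, 14), (5, 28), (6, 26), (7, 24), (8, 41), (9, 42), (10, 12), (13, 13), (14, 0)])
v15: WRITE c=14  (c history now [(2, 1), (11, 42), (12, 11), (15, 14)])
v16: WRITE b=30  (b history now [(1, 30), (3, 14), (5, 28), (6, 26), (7, 24), (8, 41), (9, 42), (10, 12), (13, 13), (14, 0), (16, 30)])
v17: WRITE c=17  (c history now [(2, 1), (11, 42), (12, 11), (15, 14), (17, 17)])
READ c @v17: history=[(2, 1), (11, 42), (12, 11), (15, 14), (17, 17)] -> pick v17 -> 17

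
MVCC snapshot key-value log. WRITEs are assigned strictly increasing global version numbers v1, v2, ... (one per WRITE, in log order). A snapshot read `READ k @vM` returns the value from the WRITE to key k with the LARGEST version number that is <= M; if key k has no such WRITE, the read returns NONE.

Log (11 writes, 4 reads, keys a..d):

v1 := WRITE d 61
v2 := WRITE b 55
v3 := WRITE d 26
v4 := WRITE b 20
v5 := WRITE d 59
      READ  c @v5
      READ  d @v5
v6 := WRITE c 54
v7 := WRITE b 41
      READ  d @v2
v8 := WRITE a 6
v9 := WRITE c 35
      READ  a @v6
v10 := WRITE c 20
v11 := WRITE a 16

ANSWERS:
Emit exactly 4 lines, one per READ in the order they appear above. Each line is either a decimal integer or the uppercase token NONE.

v1: WRITE d=61  (d history now [(1, 61)])
v2: WRITE b=55  (b history now [(2, 55)])
v3: WRITE d=26  (d history now [(1, 61), (3, 26)])
v4: WRITE b=20  (b history now [(2, 55), (4, 20)])
v5: WRITE d=59  (d history now [(1, 61), (3, 26), (5, 59)])
READ c @v5: history=[] -> no version <= 5 -> NONE
READ d @v5: history=[(1, 61), (3, 26), (5, 59)] -> pick v5 -> 59
v6: WRITE c=54  (c history now [(6, 54)])
v7: WRITE b=41  (b history now [(2, 55), (4, 20), (7, 41)])
READ d @v2: history=[(1, 61), (3, 26), (5, 59)] -> pick v1 -> 61
v8: WRITE a=6  (a history now [(8, 6)])
v9: WRITE c=35  (c history now [(6, 54), (9, 35)])
READ a @v6: history=[(8, 6)] -> no version <= 6 -> NONE
v10: WRITE c=20  (c history now [(6, 54), (9, 35), (10, 20)])
v11: WRITE a=16  (a history now [(8, 6), (11, 16)])

Answer: NONE
59
61
NONE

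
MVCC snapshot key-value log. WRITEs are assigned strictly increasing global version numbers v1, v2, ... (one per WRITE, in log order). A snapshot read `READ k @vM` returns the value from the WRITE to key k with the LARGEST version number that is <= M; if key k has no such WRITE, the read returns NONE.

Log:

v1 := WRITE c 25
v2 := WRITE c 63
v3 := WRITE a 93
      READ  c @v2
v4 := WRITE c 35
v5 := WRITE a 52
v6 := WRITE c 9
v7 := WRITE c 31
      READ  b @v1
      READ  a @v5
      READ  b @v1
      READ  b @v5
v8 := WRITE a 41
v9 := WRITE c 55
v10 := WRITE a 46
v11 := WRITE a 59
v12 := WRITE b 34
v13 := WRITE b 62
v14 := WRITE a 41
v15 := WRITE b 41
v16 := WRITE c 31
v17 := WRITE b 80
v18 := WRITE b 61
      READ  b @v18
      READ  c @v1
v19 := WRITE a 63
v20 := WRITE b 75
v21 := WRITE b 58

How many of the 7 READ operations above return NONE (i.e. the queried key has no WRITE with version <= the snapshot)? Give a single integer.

Answer: 3

Derivation:
v1: WRITE c=25  (c history now [(1, 25)])
v2: WRITE c=63  (c history now [(1, 25), (2, 63)])
v3: WRITE a=93  (a history now [(3, 93)])
READ c @v2: history=[(1, 25), (2, 63)] -> pick v2 -> 63
v4: WRITE c=35  (c history now [(1, 25), (2, 63), (4, 35)])
v5: WRITE a=52  (a history now [(3, 93), (5, 52)])
v6: WRITE c=9  (c history now [(1, 25), (2, 63), (4, 35), (6, 9)])
v7: WRITE c=31  (c history now [(1, 25), (2, 63), (4, 35), (6, 9), (7, 31)])
READ b @v1: history=[] -> no version <= 1 -> NONE
READ a @v5: history=[(3, 93), (5, 52)] -> pick v5 -> 52
READ b @v1: history=[] -> no version <= 1 -> NONE
READ b @v5: history=[] -> no version <= 5 -> NONE
v8: WRITE a=41  (a history now [(3, 93), (5, 52), (8, 41)])
v9: WRITE c=55  (c history now [(1, 25), (2, 63), (4, 35), (6, 9), (7, 31), (9, 55)])
v10: WRITE a=46  (a history now [(3, 93), (5, 52), (8, 41), (10, 46)])
v11: WRITE a=59  (a history now [(3, 93), (5, 52), (8, 41), (10, 46), (11, 59)])
v12: WRITE b=34  (b history now [(12, 34)])
v13: WRITE b=62  (b history now [(12, 34), (13, 62)])
v14: WRITE a=41  (a history now [(3, 93), (5, 52), (8, 41), (10, 46), (11, 59), (14, 41)])
v15: WRITE b=41  (b history now [(12, 34), (13, 62), (15, 41)])
v16: WRITE c=31  (c history now [(1, 25), (2, 63), (4, 35), (6, 9), (7, 31), (9, 55), (16, 31)])
v17: WRITE b=80  (b history now [(12, 34), (13, 62), (15, 41), (17, 80)])
v18: WRITE b=61  (b history now [(12, 34), (13, 62), (15, 41), (17, 80), (18, 61)])
READ b @v18: history=[(12, 34), (13, 62), (15, 41), (17, 80), (18, 61)] -> pick v18 -> 61
READ c @v1: history=[(1, 25), (2, 63), (4, 35), (6, 9), (7, 31), (9, 55), (16, 31)] -> pick v1 -> 25
v19: WRITE a=63  (a history now [(3, 93), (5, 52), (8, 41), (10, 46), (11, 59), (14, 41), (19, 63)])
v20: WRITE b=75  (b history now [(12, 34), (13, 62), (15, 41), (17, 80), (18, 61), (20, 75)])
v21: WRITE b=58  (b history now [(12, 34), (13, 62), (15, 41), (17, 80), (18, 61), (20, 75), (21, 58)])
Read results in order: ['63', 'NONE', '52', 'NONE', 'NONE', '61', '25']
NONE count = 3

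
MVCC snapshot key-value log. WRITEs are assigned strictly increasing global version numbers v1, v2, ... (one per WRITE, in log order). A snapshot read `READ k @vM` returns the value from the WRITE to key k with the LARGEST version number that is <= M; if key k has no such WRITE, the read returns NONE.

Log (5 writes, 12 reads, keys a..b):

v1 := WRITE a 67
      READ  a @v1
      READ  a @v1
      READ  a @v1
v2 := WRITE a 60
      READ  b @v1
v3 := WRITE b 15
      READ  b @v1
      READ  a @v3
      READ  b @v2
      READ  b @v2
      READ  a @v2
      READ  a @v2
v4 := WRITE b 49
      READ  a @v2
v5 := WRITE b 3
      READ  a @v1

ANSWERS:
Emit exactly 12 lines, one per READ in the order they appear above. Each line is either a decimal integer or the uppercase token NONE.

v1: WRITE a=67  (a history now [(1, 67)])
READ a @v1: history=[(1, 67)] -> pick v1 -> 67
READ a @v1: history=[(1, 67)] -> pick v1 -> 67
READ a @v1: history=[(1, 67)] -> pick v1 -> 67
v2: WRITE a=60  (a history now [(1, 67), (2, 60)])
READ b @v1: history=[] -> no version <= 1 -> NONE
v3: WRITE b=15  (b history now [(3, 15)])
READ b @v1: history=[(3, 15)] -> no version <= 1 -> NONE
READ a @v3: history=[(1, 67), (2, 60)] -> pick v2 -> 60
READ b @v2: history=[(3, 15)] -> no version <= 2 -> NONE
READ b @v2: history=[(3, 15)] -> no version <= 2 -> NONE
READ a @v2: history=[(1, 67), (2, 60)] -> pick v2 -> 60
READ a @v2: history=[(1, 67), (2, 60)] -> pick v2 -> 60
v4: WRITE b=49  (b history now [(3, 15), (4, 49)])
READ a @v2: history=[(1, 67), (2, 60)] -> pick v2 -> 60
v5: WRITE b=3  (b history now [(3, 15), (4, 49), (5, 3)])
READ a @v1: history=[(1, 67), (2, 60)] -> pick v1 -> 67

Answer: 67
67
67
NONE
NONE
60
NONE
NONE
60
60
60
67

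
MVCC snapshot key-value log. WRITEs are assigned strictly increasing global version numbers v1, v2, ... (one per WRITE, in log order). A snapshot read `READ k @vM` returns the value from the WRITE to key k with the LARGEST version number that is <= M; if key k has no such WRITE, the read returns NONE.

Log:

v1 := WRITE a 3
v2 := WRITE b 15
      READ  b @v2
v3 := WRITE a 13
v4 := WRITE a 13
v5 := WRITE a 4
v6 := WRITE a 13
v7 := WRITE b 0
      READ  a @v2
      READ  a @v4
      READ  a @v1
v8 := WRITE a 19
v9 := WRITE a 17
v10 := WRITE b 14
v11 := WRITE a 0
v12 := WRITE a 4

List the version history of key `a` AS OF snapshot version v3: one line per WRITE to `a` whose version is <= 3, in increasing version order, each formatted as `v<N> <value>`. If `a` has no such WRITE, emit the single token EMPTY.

Answer: v1 3
v3 13

Derivation:
Scan writes for key=a with version <= 3:
  v1 WRITE a 3 -> keep
  v2 WRITE b 15 -> skip
  v3 WRITE a 13 -> keep
  v4 WRITE a 13 -> drop (> snap)
  v5 WRITE a 4 -> drop (> snap)
  v6 WRITE a 13 -> drop (> snap)
  v7 WRITE b 0 -> skip
  v8 WRITE a 19 -> drop (> snap)
  v9 WRITE a 17 -> drop (> snap)
  v10 WRITE b 14 -> skip
  v11 WRITE a 0 -> drop (> snap)
  v12 WRITE a 4 -> drop (> snap)
Collected: [(1, 3), (3, 13)]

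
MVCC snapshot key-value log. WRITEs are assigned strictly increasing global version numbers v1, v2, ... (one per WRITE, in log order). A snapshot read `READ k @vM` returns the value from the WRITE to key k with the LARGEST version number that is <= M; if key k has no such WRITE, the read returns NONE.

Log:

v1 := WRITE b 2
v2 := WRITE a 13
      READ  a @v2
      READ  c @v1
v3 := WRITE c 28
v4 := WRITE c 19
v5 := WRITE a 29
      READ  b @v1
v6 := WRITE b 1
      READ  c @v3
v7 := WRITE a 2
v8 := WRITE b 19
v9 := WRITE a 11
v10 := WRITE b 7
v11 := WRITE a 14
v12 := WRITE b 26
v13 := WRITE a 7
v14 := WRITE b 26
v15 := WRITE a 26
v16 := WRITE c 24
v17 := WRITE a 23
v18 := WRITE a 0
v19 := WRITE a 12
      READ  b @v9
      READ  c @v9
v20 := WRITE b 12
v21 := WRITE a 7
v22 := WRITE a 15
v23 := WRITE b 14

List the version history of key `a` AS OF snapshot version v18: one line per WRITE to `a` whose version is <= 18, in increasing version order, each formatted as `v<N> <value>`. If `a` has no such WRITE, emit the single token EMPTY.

Scan writes for key=a with version <= 18:
  v1 WRITE b 2 -> skip
  v2 WRITE a 13 -> keep
  v3 WRITE c 28 -> skip
  v4 WRITE c 19 -> skip
  v5 WRITE a 29 -> keep
  v6 WRITE b 1 -> skip
  v7 WRITE a 2 -> keep
  v8 WRITE b 19 -> skip
  v9 WRITE a 11 -> keep
  v10 WRITE b 7 -> skip
  v11 WRITE a 14 -> keep
  v12 WRITE b 26 -> skip
  v13 WRITE a 7 -> keep
  v14 WRITE b 26 -> skip
  v15 WRITE a 26 -> keep
  v16 WRITE c 24 -> skip
  v17 WRITE a 23 -> keep
  v18 WRITE a 0 -> keep
  v19 WRITE a 12 -> drop (> snap)
  v20 WRITE b 12 -> skip
  v21 WRITE a 7 -> drop (> snap)
  v22 WRITE a 15 -> drop (> snap)
  v23 WRITE b 14 -> skip
Collected: [(2, 13), (5, 29), (7, 2), (9, 11), (11, 14), (13, 7), (15, 26), (17, 23), (18, 0)]

Answer: v2 13
v5 29
v7 2
v9 11
v11 14
v13 7
v15 26
v17 23
v18 0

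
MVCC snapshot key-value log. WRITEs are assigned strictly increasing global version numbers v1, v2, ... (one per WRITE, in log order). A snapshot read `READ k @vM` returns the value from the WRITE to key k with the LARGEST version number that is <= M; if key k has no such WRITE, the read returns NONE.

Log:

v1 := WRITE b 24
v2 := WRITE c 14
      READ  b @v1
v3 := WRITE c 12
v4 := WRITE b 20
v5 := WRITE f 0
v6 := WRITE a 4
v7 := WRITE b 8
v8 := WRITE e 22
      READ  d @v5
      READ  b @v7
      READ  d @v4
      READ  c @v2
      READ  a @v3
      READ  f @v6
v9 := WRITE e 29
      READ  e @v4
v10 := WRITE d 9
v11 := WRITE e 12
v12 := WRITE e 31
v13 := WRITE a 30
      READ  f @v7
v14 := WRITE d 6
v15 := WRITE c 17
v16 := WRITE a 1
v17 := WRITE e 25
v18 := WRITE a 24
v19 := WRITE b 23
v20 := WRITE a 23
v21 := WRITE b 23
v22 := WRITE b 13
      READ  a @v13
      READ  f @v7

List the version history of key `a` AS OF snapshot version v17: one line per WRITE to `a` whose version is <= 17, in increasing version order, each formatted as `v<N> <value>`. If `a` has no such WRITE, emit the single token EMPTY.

Scan writes for key=a with version <= 17:
  v1 WRITE b 24 -> skip
  v2 WRITE c 14 -> skip
  v3 WRITE c 12 -> skip
  v4 WRITE b 20 -> skip
  v5 WRITE f 0 -> skip
  v6 WRITE a 4 -> keep
  v7 WRITE b 8 -> skip
  v8 WRITE e 22 -> skip
  v9 WRITE e 29 -> skip
  v10 WRITE d 9 -> skip
  v11 WRITE e 12 -> skip
  v12 WRITE e 31 -> skip
  v13 WRITE a 30 -> keep
  v14 WRITE d 6 -> skip
  v15 WRITE c 17 -> skip
  v16 WRITE a 1 -> keep
  v17 WRITE e 25 -> skip
  v18 WRITE a 24 -> drop (> snap)
  v19 WRITE b 23 -> skip
  v20 WRITE a 23 -> drop (> snap)
  v21 WRITE b 23 -> skip
  v22 WRITE b 13 -> skip
Collected: [(6, 4), (13, 30), (16, 1)]

Answer: v6 4
v13 30
v16 1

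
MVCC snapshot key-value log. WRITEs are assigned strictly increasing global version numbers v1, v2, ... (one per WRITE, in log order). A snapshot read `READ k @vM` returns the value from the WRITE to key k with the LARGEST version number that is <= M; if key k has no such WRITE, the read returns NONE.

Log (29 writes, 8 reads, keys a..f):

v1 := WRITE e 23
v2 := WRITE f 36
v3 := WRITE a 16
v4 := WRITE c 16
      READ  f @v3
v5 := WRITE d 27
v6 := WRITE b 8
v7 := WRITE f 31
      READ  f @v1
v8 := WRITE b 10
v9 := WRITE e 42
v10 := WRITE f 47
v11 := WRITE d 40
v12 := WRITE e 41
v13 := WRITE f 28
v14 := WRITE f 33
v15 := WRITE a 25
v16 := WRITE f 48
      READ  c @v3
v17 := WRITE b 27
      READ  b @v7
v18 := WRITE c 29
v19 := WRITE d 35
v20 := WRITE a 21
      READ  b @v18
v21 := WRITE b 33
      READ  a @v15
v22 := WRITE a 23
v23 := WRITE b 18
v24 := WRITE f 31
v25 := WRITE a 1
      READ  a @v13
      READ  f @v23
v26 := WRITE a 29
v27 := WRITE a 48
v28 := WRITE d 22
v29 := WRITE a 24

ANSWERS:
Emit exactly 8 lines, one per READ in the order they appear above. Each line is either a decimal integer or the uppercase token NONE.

Answer: 36
NONE
NONE
8
27
25
16
48

Derivation:
v1: WRITE e=23  (e history now [(1, 23)])
v2: WRITE f=36  (f history now [(2, 36)])
v3: WRITE a=16  (a history now [(3, 16)])
v4: WRITE c=16  (c history now [(4, 16)])
READ f @v3: history=[(2, 36)] -> pick v2 -> 36
v5: WRITE d=27  (d history now [(5, 27)])
v6: WRITE b=8  (b history now [(6, 8)])
v7: WRITE f=31  (f history now [(2, 36), (7, 31)])
READ f @v1: history=[(2, 36), (7, 31)] -> no version <= 1 -> NONE
v8: WRITE b=10  (b history now [(6, 8), (8, 10)])
v9: WRITE e=42  (e history now [(1, 23), (9, 42)])
v10: WRITE f=47  (f history now [(2, 36), (7, 31), (10, 47)])
v11: WRITE d=40  (d history now [(5, 27), (11, 40)])
v12: WRITE e=41  (e history now [(1, 23), (9, 42), (12, 41)])
v13: WRITE f=28  (f history now [(2, 36), (7, 31), (10, 47), (13, 28)])
v14: WRITE f=33  (f history now [(2, 36), (7, 31), (10, 47), (13, 28), (14, 33)])
v15: WRITE a=25  (a history now [(3, 16), (15, 25)])
v16: WRITE f=48  (f history now [(2, 36), (7, 31), (10, 47), (13, 28), (14, 33), (16, 48)])
READ c @v3: history=[(4, 16)] -> no version <= 3 -> NONE
v17: WRITE b=27  (b history now [(6, 8), (8, 10), (17, 27)])
READ b @v7: history=[(6, 8), (8, 10), (17, 27)] -> pick v6 -> 8
v18: WRITE c=29  (c history now [(4, 16), (18, 29)])
v19: WRITE d=35  (d history now [(5, 27), (11, 40), (19, 35)])
v20: WRITE a=21  (a history now [(3, 16), (15, 25), (20, 21)])
READ b @v18: history=[(6, 8), (8, 10), (17, 27)] -> pick v17 -> 27
v21: WRITE b=33  (b history now [(6, 8), (8, 10), (17, 27), (21, 33)])
READ a @v15: history=[(3, 16), (15, 25), (20, 21)] -> pick v15 -> 25
v22: WRITE a=23  (a history now [(3, 16), (15, 25), (20, 21), (22, 23)])
v23: WRITE b=18  (b history now [(6, 8), (8, 10), (17, 27), (21, 33), (23, 18)])
v24: WRITE f=31  (f history now [(2, 36), (7, 31), (10, 47), (13, 28), (14, 33), (16, 48), (24, 31)])
v25: WRITE a=1  (a history now [(3, 16), (15, 25), (20, 21), (22, 23), (25, 1)])
READ a @v13: history=[(3, 16), (15, 25), (20, 21), (22, 23), (25, 1)] -> pick v3 -> 16
READ f @v23: history=[(2, 36), (7, 31), (10, 47), (13, 28), (14, 33), (16, 48), (24, 31)] -> pick v16 -> 48
v26: WRITE a=29  (a history now [(3, 16), (15, 25), (20, 21), (22, 23), (25, 1), (26, 29)])
v27: WRITE a=48  (a history now [(3, 16), (15, 25), (20, 21), (22, 23), (25, 1), (26, 29), (27, 48)])
v28: WRITE d=22  (d history now [(5, 27), (11, 40), (19, 35), (28, 22)])
v29: WRITE a=24  (a history now [(3, 16), (15, 25), (20, 21), (22, 23), (25, 1), (26, 29), (27, 48), (29, 24)])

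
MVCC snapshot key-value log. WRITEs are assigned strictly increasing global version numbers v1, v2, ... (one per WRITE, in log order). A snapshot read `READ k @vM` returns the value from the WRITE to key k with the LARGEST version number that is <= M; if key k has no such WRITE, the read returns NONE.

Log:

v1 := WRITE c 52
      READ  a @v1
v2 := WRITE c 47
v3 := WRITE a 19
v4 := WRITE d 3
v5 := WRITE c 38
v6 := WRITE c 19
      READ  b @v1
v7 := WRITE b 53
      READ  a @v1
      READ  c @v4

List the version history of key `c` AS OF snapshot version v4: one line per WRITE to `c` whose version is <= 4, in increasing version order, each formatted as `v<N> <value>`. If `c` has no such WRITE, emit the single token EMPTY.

Scan writes for key=c with version <= 4:
  v1 WRITE c 52 -> keep
  v2 WRITE c 47 -> keep
  v3 WRITE a 19 -> skip
  v4 WRITE d 3 -> skip
  v5 WRITE c 38 -> drop (> snap)
  v6 WRITE c 19 -> drop (> snap)
  v7 WRITE b 53 -> skip
Collected: [(1, 52), (2, 47)]

Answer: v1 52
v2 47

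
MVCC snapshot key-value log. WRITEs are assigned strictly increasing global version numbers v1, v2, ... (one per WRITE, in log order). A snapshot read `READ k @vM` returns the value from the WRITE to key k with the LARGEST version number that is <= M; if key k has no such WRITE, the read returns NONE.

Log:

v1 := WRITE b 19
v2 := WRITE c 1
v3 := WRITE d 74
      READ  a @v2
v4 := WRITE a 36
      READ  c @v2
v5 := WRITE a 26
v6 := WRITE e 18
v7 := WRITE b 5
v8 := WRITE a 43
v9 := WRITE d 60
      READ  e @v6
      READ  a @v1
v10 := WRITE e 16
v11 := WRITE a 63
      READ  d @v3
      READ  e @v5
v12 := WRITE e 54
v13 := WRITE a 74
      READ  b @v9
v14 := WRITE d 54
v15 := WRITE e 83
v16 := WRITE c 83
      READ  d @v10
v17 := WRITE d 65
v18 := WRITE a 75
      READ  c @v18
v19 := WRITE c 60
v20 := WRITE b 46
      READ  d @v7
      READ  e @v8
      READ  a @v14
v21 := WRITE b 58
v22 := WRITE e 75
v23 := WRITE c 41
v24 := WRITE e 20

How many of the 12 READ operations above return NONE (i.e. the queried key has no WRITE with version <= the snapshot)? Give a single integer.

Answer: 3

Derivation:
v1: WRITE b=19  (b history now [(1, 19)])
v2: WRITE c=1  (c history now [(2, 1)])
v3: WRITE d=74  (d history now [(3, 74)])
READ a @v2: history=[] -> no version <= 2 -> NONE
v4: WRITE a=36  (a history now [(4, 36)])
READ c @v2: history=[(2, 1)] -> pick v2 -> 1
v5: WRITE a=26  (a history now [(4, 36), (5, 26)])
v6: WRITE e=18  (e history now [(6, 18)])
v7: WRITE b=5  (b history now [(1, 19), (7, 5)])
v8: WRITE a=43  (a history now [(4, 36), (5, 26), (8, 43)])
v9: WRITE d=60  (d history now [(3, 74), (9, 60)])
READ e @v6: history=[(6, 18)] -> pick v6 -> 18
READ a @v1: history=[(4, 36), (5, 26), (8, 43)] -> no version <= 1 -> NONE
v10: WRITE e=16  (e history now [(6, 18), (10, 16)])
v11: WRITE a=63  (a history now [(4, 36), (5, 26), (8, 43), (11, 63)])
READ d @v3: history=[(3, 74), (9, 60)] -> pick v3 -> 74
READ e @v5: history=[(6, 18), (10, 16)] -> no version <= 5 -> NONE
v12: WRITE e=54  (e history now [(6, 18), (10, 16), (12, 54)])
v13: WRITE a=74  (a history now [(4, 36), (5, 26), (8, 43), (11, 63), (13, 74)])
READ b @v9: history=[(1, 19), (7, 5)] -> pick v7 -> 5
v14: WRITE d=54  (d history now [(3, 74), (9, 60), (14, 54)])
v15: WRITE e=83  (e history now [(6, 18), (10, 16), (12, 54), (15, 83)])
v16: WRITE c=83  (c history now [(2, 1), (16, 83)])
READ d @v10: history=[(3, 74), (9, 60), (14, 54)] -> pick v9 -> 60
v17: WRITE d=65  (d history now [(3, 74), (9, 60), (14, 54), (17, 65)])
v18: WRITE a=75  (a history now [(4, 36), (5, 26), (8, 43), (11, 63), (13, 74), (18, 75)])
READ c @v18: history=[(2, 1), (16, 83)] -> pick v16 -> 83
v19: WRITE c=60  (c history now [(2, 1), (16, 83), (19, 60)])
v20: WRITE b=46  (b history now [(1, 19), (7, 5), (20, 46)])
READ d @v7: history=[(3, 74), (9, 60), (14, 54), (17, 65)] -> pick v3 -> 74
READ e @v8: history=[(6, 18), (10, 16), (12, 54), (15, 83)] -> pick v6 -> 18
READ a @v14: history=[(4, 36), (5, 26), (8, 43), (11, 63), (13, 74), (18, 75)] -> pick v13 -> 74
v21: WRITE b=58  (b history now [(1, 19), (7, 5), (20, 46), (21, 58)])
v22: WRITE e=75  (e history now [(6, 18), (10, 16), (12, 54), (15, 83), (22, 75)])
v23: WRITE c=41  (c history now [(2, 1), (16, 83), (19, 60), (23, 41)])
v24: WRITE e=20  (e history now [(6, 18), (10, 16), (12, 54), (15, 83), (22, 75), (24, 20)])
Read results in order: ['NONE', '1', '18', 'NONE', '74', 'NONE', '5', '60', '83', '74', '18', '74']
NONE count = 3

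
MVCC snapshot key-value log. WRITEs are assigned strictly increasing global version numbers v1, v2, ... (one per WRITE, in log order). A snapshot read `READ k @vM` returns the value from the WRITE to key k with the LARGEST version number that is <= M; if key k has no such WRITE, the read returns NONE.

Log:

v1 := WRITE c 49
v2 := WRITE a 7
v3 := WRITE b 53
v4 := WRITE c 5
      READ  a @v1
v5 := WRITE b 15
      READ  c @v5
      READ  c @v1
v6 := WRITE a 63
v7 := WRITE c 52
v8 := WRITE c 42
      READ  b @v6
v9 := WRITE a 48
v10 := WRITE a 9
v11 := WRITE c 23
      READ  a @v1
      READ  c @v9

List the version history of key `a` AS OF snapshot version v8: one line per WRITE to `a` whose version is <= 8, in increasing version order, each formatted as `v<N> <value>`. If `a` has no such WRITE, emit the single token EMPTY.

Scan writes for key=a with version <= 8:
  v1 WRITE c 49 -> skip
  v2 WRITE a 7 -> keep
  v3 WRITE b 53 -> skip
  v4 WRITE c 5 -> skip
  v5 WRITE b 15 -> skip
  v6 WRITE a 63 -> keep
  v7 WRITE c 52 -> skip
  v8 WRITE c 42 -> skip
  v9 WRITE a 48 -> drop (> snap)
  v10 WRITE a 9 -> drop (> snap)
  v11 WRITE c 23 -> skip
Collected: [(2, 7), (6, 63)]

Answer: v2 7
v6 63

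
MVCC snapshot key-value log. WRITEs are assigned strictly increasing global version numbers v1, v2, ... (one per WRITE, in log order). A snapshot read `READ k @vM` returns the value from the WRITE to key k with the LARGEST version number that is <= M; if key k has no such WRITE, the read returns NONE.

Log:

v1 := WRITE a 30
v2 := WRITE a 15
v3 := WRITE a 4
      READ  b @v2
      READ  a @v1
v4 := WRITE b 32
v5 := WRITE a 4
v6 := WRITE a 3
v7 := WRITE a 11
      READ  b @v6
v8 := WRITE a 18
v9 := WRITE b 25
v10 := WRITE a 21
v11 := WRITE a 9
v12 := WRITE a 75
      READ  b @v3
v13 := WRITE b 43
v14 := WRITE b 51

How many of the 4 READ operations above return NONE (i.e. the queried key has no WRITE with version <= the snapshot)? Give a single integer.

v1: WRITE a=30  (a history now [(1, 30)])
v2: WRITE a=15  (a history now [(1, 30), (2, 15)])
v3: WRITE a=4  (a history now [(1, 30), (2, 15), (3, 4)])
READ b @v2: history=[] -> no version <= 2 -> NONE
READ a @v1: history=[(1, 30), (2, 15), (3, 4)] -> pick v1 -> 30
v4: WRITE b=32  (b history now [(4, 32)])
v5: WRITE a=4  (a history now [(1, 30), (2, 15), (3, 4), (5, 4)])
v6: WRITE a=3  (a history now [(1, 30), (2, 15), (3, 4), (5, 4), (6, 3)])
v7: WRITE a=11  (a history now [(1, 30), (2, 15), (3, 4), (5, 4), (6, 3), (7, 11)])
READ b @v6: history=[(4, 32)] -> pick v4 -> 32
v8: WRITE a=18  (a history now [(1, 30), (2, 15), (3, 4), (5, 4), (6, 3), (7, 11), (8, 18)])
v9: WRITE b=25  (b history now [(4, 32), (9, 25)])
v10: WRITE a=21  (a history now [(1, 30), (2, 15), (3, 4), (5, 4), (6, 3), (7, 11), (8, 18), (10, 21)])
v11: WRITE a=9  (a history now [(1, 30), (2, 15), (3, 4), (5, 4), (6, 3), (7, 11), (8, 18), (10, 21), (11, 9)])
v12: WRITE a=75  (a history now [(1, 30), (2, 15), (3, 4), (5, 4), (6, 3), (7, 11), (8, 18), (10, 21), (11, 9), (12, 75)])
READ b @v3: history=[(4, 32), (9, 25)] -> no version <= 3 -> NONE
v13: WRITE b=43  (b history now [(4, 32), (9, 25), (13, 43)])
v14: WRITE b=51  (b history now [(4, 32), (9, 25), (13, 43), (14, 51)])
Read results in order: ['NONE', '30', '32', 'NONE']
NONE count = 2

Answer: 2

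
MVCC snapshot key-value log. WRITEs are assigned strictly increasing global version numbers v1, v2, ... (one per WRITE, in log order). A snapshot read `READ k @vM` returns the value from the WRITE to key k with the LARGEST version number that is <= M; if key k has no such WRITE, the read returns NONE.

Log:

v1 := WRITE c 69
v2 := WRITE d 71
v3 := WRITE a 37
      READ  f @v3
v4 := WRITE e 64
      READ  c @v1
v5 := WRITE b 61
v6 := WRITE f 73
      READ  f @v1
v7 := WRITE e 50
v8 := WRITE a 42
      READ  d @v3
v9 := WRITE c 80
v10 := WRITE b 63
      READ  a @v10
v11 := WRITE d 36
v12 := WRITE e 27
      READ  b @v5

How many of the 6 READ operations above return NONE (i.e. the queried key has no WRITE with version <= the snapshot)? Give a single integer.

Answer: 2

Derivation:
v1: WRITE c=69  (c history now [(1, 69)])
v2: WRITE d=71  (d history now [(2, 71)])
v3: WRITE a=37  (a history now [(3, 37)])
READ f @v3: history=[] -> no version <= 3 -> NONE
v4: WRITE e=64  (e history now [(4, 64)])
READ c @v1: history=[(1, 69)] -> pick v1 -> 69
v5: WRITE b=61  (b history now [(5, 61)])
v6: WRITE f=73  (f history now [(6, 73)])
READ f @v1: history=[(6, 73)] -> no version <= 1 -> NONE
v7: WRITE e=50  (e history now [(4, 64), (7, 50)])
v8: WRITE a=42  (a history now [(3, 37), (8, 42)])
READ d @v3: history=[(2, 71)] -> pick v2 -> 71
v9: WRITE c=80  (c history now [(1, 69), (9, 80)])
v10: WRITE b=63  (b history now [(5, 61), (10, 63)])
READ a @v10: history=[(3, 37), (8, 42)] -> pick v8 -> 42
v11: WRITE d=36  (d history now [(2, 71), (11, 36)])
v12: WRITE e=27  (e history now [(4, 64), (7, 50), (12, 27)])
READ b @v5: history=[(5, 61), (10, 63)] -> pick v5 -> 61
Read results in order: ['NONE', '69', 'NONE', '71', '42', '61']
NONE count = 2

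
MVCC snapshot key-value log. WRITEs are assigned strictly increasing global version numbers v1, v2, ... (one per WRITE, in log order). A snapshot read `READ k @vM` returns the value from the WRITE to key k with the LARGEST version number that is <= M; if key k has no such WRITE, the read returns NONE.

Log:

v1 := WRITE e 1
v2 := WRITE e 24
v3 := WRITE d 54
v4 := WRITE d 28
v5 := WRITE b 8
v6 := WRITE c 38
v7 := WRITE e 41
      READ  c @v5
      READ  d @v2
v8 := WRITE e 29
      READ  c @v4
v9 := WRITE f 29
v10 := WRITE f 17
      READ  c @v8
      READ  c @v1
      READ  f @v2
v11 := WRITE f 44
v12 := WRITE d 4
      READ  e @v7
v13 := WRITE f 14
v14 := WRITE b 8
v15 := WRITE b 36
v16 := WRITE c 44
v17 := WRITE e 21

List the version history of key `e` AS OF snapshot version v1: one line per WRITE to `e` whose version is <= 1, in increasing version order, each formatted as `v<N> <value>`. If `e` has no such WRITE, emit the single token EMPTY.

Scan writes for key=e with version <= 1:
  v1 WRITE e 1 -> keep
  v2 WRITE e 24 -> drop (> snap)
  v3 WRITE d 54 -> skip
  v4 WRITE d 28 -> skip
  v5 WRITE b 8 -> skip
  v6 WRITE c 38 -> skip
  v7 WRITE e 41 -> drop (> snap)
  v8 WRITE e 29 -> drop (> snap)
  v9 WRITE f 29 -> skip
  v10 WRITE f 17 -> skip
  v11 WRITE f 44 -> skip
  v12 WRITE d 4 -> skip
  v13 WRITE f 14 -> skip
  v14 WRITE b 8 -> skip
  v15 WRITE b 36 -> skip
  v16 WRITE c 44 -> skip
  v17 WRITE e 21 -> drop (> snap)
Collected: [(1, 1)]

Answer: v1 1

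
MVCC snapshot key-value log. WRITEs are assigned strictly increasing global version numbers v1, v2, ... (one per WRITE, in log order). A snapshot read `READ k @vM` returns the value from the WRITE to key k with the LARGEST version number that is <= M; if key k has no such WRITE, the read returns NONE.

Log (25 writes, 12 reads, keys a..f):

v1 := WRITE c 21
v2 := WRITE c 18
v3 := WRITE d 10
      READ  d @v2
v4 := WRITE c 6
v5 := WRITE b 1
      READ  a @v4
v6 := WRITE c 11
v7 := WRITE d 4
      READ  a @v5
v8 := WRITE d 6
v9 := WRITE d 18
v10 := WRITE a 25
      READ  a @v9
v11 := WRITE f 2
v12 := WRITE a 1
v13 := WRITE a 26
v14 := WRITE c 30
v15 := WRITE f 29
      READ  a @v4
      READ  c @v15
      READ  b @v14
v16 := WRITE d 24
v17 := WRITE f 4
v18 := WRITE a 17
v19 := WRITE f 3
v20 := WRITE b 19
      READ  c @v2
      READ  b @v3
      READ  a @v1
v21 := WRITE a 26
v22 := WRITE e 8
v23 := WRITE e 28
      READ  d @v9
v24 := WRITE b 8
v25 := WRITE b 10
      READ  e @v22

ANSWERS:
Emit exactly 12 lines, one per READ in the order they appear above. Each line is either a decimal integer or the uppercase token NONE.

Answer: NONE
NONE
NONE
NONE
NONE
30
1
18
NONE
NONE
18
8

Derivation:
v1: WRITE c=21  (c history now [(1, 21)])
v2: WRITE c=18  (c history now [(1, 21), (2, 18)])
v3: WRITE d=10  (d history now [(3, 10)])
READ d @v2: history=[(3, 10)] -> no version <= 2 -> NONE
v4: WRITE c=6  (c history now [(1, 21), (2, 18), (4, 6)])
v5: WRITE b=1  (b history now [(5, 1)])
READ a @v4: history=[] -> no version <= 4 -> NONE
v6: WRITE c=11  (c history now [(1, 21), (2, 18), (4, 6), (6, 11)])
v7: WRITE d=4  (d history now [(3, 10), (7, 4)])
READ a @v5: history=[] -> no version <= 5 -> NONE
v8: WRITE d=6  (d history now [(3, 10), (7, 4), (8, 6)])
v9: WRITE d=18  (d history now [(3, 10), (7, 4), (8, 6), (9, 18)])
v10: WRITE a=25  (a history now [(10, 25)])
READ a @v9: history=[(10, 25)] -> no version <= 9 -> NONE
v11: WRITE f=2  (f history now [(11, 2)])
v12: WRITE a=1  (a history now [(10, 25), (12, 1)])
v13: WRITE a=26  (a history now [(10, 25), (12, 1), (13, 26)])
v14: WRITE c=30  (c history now [(1, 21), (2, 18), (4, 6), (6, 11), (14, 30)])
v15: WRITE f=29  (f history now [(11, 2), (15, 29)])
READ a @v4: history=[(10, 25), (12, 1), (13, 26)] -> no version <= 4 -> NONE
READ c @v15: history=[(1, 21), (2, 18), (4, 6), (6, 11), (14, 30)] -> pick v14 -> 30
READ b @v14: history=[(5, 1)] -> pick v5 -> 1
v16: WRITE d=24  (d history now [(3, 10), (7, 4), (8, 6), (9, 18), (16, 24)])
v17: WRITE f=4  (f history now [(11, 2), (15, 29), (17, 4)])
v18: WRITE a=17  (a history now [(10, 25), (12, 1), (13, 26), (18, 17)])
v19: WRITE f=3  (f history now [(11, 2), (15, 29), (17, 4), (19, 3)])
v20: WRITE b=19  (b history now [(5, 1), (20, 19)])
READ c @v2: history=[(1, 21), (2, 18), (4, 6), (6, 11), (14, 30)] -> pick v2 -> 18
READ b @v3: history=[(5, 1), (20, 19)] -> no version <= 3 -> NONE
READ a @v1: history=[(10, 25), (12, 1), (13, 26), (18, 17)] -> no version <= 1 -> NONE
v21: WRITE a=26  (a history now [(10, 25), (12, 1), (13, 26), (18, 17), (21, 26)])
v22: WRITE e=8  (e history now [(22, 8)])
v23: WRITE e=28  (e history now [(22, 8), (23, 28)])
READ d @v9: history=[(3, 10), (7, 4), (8, 6), (9, 18), (16, 24)] -> pick v9 -> 18
v24: WRITE b=8  (b history now [(5, 1), (20, 19), (24, 8)])
v25: WRITE b=10  (b history now [(5, 1), (20, 19), (24, 8), (25, 10)])
READ e @v22: history=[(22, 8), (23, 28)] -> pick v22 -> 8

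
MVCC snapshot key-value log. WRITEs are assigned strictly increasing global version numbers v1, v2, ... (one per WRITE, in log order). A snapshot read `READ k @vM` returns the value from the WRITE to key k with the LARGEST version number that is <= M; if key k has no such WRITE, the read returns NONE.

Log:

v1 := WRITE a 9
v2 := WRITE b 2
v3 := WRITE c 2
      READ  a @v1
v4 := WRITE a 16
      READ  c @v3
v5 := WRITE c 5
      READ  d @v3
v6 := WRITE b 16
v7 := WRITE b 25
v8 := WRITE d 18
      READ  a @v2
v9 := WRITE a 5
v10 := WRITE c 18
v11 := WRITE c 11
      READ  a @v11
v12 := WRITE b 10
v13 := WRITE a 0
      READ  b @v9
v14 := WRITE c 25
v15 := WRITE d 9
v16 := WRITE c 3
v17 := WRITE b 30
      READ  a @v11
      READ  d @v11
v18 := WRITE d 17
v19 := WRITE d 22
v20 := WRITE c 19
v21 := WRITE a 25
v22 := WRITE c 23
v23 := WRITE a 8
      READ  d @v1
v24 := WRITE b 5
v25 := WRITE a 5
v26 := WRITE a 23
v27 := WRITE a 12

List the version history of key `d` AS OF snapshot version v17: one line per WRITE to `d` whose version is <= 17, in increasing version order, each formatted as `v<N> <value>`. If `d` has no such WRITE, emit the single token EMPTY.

Answer: v8 18
v15 9

Derivation:
Scan writes for key=d with version <= 17:
  v1 WRITE a 9 -> skip
  v2 WRITE b 2 -> skip
  v3 WRITE c 2 -> skip
  v4 WRITE a 16 -> skip
  v5 WRITE c 5 -> skip
  v6 WRITE b 16 -> skip
  v7 WRITE b 25 -> skip
  v8 WRITE d 18 -> keep
  v9 WRITE a 5 -> skip
  v10 WRITE c 18 -> skip
  v11 WRITE c 11 -> skip
  v12 WRITE b 10 -> skip
  v13 WRITE a 0 -> skip
  v14 WRITE c 25 -> skip
  v15 WRITE d 9 -> keep
  v16 WRITE c 3 -> skip
  v17 WRITE b 30 -> skip
  v18 WRITE d 17 -> drop (> snap)
  v19 WRITE d 22 -> drop (> snap)
  v20 WRITE c 19 -> skip
  v21 WRITE a 25 -> skip
  v22 WRITE c 23 -> skip
  v23 WRITE a 8 -> skip
  v24 WRITE b 5 -> skip
  v25 WRITE a 5 -> skip
  v26 WRITE a 23 -> skip
  v27 WRITE a 12 -> skip
Collected: [(8, 18), (15, 9)]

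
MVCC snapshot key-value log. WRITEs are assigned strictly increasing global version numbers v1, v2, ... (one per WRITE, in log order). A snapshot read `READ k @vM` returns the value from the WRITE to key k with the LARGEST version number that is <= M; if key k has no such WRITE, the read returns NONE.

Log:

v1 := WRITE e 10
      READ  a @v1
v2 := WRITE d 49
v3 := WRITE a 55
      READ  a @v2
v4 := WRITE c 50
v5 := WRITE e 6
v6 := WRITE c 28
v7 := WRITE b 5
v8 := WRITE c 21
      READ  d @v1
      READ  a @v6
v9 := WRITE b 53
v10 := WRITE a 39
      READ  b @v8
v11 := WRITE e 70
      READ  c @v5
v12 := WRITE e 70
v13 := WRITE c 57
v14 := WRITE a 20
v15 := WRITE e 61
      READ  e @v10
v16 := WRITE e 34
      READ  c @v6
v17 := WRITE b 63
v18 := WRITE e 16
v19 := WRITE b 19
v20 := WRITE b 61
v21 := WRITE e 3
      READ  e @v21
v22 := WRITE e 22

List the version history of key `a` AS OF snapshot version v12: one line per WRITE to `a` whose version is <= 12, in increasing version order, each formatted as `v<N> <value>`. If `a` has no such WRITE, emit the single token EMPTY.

Answer: v3 55
v10 39

Derivation:
Scan writes for key=a with version <= 12:
  v1 WRITE e 10 -> skip
  v2 WRITE d 49 -> skip
  v3 WRITE a 55 -> keep
  v4 WRITE c 50 -> skip
  v5 WRITE e 6 -> skip
  v6 WRITE c 28 -> skip
  v7 WRITE b 5 -> skip
  v8 WRITE c 21 -> skip
  v9 WRITE b 53 -> skip
  v10 WRITE a 39 -> keep
  v11 WRITE e 70 -> skip
  v12 WRITE e 70 -> skip
  v13 WRITE c 57 -> skip
  v14 WRITE a 20 -> drop (> snap)
  v15 WRITE e 61 -> skip
  v16 WRITE e 34 -> skip
  v17 WRITE b 63 -> skip
  v18 WRITE e 16 -> skip
  v19 WRITE b 19 -> skip
  v20 WRITE b 61 -> skip
  v21 WRITE e 3 -> skip
  v22 WRITE e 22 -> skip
Collected: [(3, 55), (10, 39)]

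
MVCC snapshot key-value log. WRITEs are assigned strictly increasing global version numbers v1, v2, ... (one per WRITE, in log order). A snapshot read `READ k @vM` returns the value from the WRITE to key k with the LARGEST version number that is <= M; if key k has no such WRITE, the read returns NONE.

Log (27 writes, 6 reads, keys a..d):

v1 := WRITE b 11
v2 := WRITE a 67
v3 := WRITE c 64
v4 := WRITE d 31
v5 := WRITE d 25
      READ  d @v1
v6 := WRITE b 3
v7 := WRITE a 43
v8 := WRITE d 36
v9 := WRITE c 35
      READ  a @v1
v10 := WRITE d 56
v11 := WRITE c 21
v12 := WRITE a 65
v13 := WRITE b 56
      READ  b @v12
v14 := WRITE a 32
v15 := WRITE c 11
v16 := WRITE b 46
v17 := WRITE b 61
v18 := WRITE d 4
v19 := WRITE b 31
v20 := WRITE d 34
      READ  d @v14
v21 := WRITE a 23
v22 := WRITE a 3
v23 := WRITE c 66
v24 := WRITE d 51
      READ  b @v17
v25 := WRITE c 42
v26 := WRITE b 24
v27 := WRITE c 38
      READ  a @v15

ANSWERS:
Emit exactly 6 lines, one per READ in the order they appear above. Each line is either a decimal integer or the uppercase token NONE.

v1: WRITE b=11  (b history now [(1, 11)])
v2: WRITE a=67  (a history now [(2, 67)])
v3: WRITE c=64  (c history now [(3, 64)])
v4: WRITE d=31  (d history now [(4, 31)])
v5: WRITE d=25  (d history now [(4, 31), (5, 25)])
READ d @v1: history=[(4, 31), (5, 25)] -> no version <= 1 -> NONE
v6: WRITE b=3  (b history now [(1, 11), (6, 3)])
v7: WRITE a=43  (a history now [(2, 67), (7, 43)])
v8: WRITE d=36  (d history now [(4, 31), (5, 25), (8, 36)])
v9: WRITE c=35  (c history now [(3, 64), (9, 35)])
READ a @v1: history=[(2, 67), (7, 43)] -> no version <= 1 -> NONE
v10: WRITE d=56  (d history now [(4, 31), (5, 25), (8, 36), (10, 56)])
v11: WRITE c=21  (c history now [(3, 64), (9, 35), (11, 21)])
v12: WRITE a=65  (a history now [(2, 67), (7, 43), (12, 65)])
v13: WRITE b=56  (b history now [(1, 11), (6, 3), (13, 56)])
READ b @v12: history=[(1, 11), (6, 3), (13, 56)] -> pick v6 -> 3
v14: WRITE a=32  (a history now [(2, 67), (7, 43), (12, 65), (14, 32)])
v15: WRITE c=11  (c history now [(3, 64), (9, 35), (11, 21), (15, 11)])
v16: WRITE b=46  (b history now [(1, 11), (6, 3), (13, 56), (16, 46)])
v17: WRITE b=61  (b history now [(1, 11), (6, 3), (13, 56), (16, 46), (17, 61)])
v18: WRITE d=4  (d history now [(4, 31), (5, 25), (8, 36), (10, 56), (18, 4)])
v19: WRITE b=31  (b history now [(1, 11), (6, 3), (13, 56), (16, 46), (17, 61), (19, 31)])
v20: WRITE d=34  (d history now [(4, 31), (5, 25), (8, 36), (10, 56), (18, 4), (20, 34)])
READ d @v14: history=[(4, 31), (5, 25), (8, 36), (10, 56), (18, 4), (20, 34)] -> pick v10 -> 56
v21: WRITE a=23  (a history now [(2, 67), (7, 43), (12, 65), (14, 32), (21, 23)])
v22: WRITE a=3  (a history now [(2, 67), (7, 43), (12, 65), (14, 32), (21, 23), (22, 3)])
v23: WRITE c=66  (c history now [(3, 64), (9, 35), (11, 21), (15, 11), (23, 66)])
v24: WRITE d=51  (d history now [(4, 31), (5, 25), (8, 36), (10, 56), (18, 4), (20, 34), (24, 51)])
READ b @v17: history=[(1, 11), (6, 3), (13, 56), (16, 46), (17, 61), (19, 31)] -> pick v17 -> 61
v25: WRITE c=42  (c history now [(3, 64), (9, 35), (11, 21), (15, 11), (23, 66), (25, 42)])
v26: WRITE b=24  (b history now [(1, 11), (6, 3), (13, 56), (16, 46), (17, 61), (19, 31), (26, 24)])
v27: WRITE c=38  (c history now [(3, 64), (9, 35), (11, 21), (15, 11), (23, 66), (25, 42), (27, 38)])
READ a @v15: history=[(2, 67), (7, 43), (12, 65), (14, 32), (21, 23), (22, 3)] -> pick v14 -> 32

Answer: NONE
NONE
3
56
61
32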